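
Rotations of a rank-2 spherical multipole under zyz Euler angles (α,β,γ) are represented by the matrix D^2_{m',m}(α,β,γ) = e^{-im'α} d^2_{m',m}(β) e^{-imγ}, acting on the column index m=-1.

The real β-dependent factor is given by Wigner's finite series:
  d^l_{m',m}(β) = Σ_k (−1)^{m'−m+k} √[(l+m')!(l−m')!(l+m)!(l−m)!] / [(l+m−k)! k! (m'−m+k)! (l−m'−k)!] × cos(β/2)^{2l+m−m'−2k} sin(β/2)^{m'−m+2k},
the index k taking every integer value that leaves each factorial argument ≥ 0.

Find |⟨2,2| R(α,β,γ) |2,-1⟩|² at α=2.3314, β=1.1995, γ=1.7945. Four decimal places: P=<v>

First d^2_{2,-1}(β=1.1995), then the phase factors e^{-i(2)α} and e^{-i(-1)γ}:
With c≡cos(β/2)=0.825477 and s≡sin(β/2)=0.564436, N=[24·1·1·6]^{1/2}=12.000000
Admissible k: 0..0 (factorial args all ≥0)
  k=0: (−1)^3·12.0000/(6)·0.8255^1·0.5644^3 = -0.296879
d^2_{2,-1}(1.1995) = -0.296879
|D^2_{2,-1}|² = |d^2_{2,-1}(β)|² = (-0.296879)² = 0.088137 (the z-rotation phases have unit modulus)

P=0.0881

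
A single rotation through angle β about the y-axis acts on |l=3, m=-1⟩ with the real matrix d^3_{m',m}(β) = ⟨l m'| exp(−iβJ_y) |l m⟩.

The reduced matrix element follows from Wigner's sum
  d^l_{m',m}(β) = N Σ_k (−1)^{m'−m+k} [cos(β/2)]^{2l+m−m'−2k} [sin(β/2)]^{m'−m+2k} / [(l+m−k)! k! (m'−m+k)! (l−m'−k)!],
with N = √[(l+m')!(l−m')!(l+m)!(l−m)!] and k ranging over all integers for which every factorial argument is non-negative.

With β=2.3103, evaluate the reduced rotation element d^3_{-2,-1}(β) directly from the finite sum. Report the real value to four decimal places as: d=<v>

d^3_{-2,-1}(β=2.3103) via Wigner's sum:
c=cos(2.3103/2)=0.403781, s=sin(2.3103/2)=0.914856; N=√[1·120·2·24]=75.894664
The bounds max(0,m−m')=1 and min(l+m,l−m')=2 give 2 terms
  k=1: (−1)^0·75.8947/(24)·0.4038^5·0.9149^1 = +0.031052
  k=2: (−1)^1·75.8947/(12)·0.4038^3·0.9149^3 = -0.318806
d^3_{-2,-1}(2.3103) = +0.031052 -0.318806 = -0.287754

d=-0.2878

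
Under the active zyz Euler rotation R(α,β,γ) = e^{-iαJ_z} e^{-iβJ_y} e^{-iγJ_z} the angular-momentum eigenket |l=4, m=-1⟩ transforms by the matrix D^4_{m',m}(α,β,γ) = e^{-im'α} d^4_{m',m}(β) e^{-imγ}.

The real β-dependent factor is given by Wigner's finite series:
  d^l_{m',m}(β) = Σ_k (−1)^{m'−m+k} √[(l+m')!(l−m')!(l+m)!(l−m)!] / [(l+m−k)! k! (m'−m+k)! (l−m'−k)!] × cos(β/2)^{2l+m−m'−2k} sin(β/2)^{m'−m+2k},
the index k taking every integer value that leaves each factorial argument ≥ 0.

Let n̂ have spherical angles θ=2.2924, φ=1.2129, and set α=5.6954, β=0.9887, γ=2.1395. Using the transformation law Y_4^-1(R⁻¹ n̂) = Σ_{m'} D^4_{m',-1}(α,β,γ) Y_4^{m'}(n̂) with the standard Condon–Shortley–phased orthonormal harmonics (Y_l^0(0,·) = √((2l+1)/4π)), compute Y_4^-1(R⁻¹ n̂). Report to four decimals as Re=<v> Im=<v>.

Re=0.1068 Im=0.2253

Need the full column D^4_{m',-1} for m'=−4..4 at α=5.6954, β=0.9887, γ=2.1395.
cos(β/2)=0.880277, sin(β/2)=0.474460
d^4_{-4,-1}: single k=3 term ⇒ +0.422463;  D = +0.413037-0.088745i
d^4_{-3,-1}: k∈[2..3] ⇒ +0.831353 -0.402526 = +0.428828;  D = +0.398847+0.157524i
d^4_{-2,-1}: k∈[1..3] ⇒ +0.824465 -1.197571 +0.231937 = -0.141170;  D = -0.080509-0.115963i
d^4_{-1,-1}: k∈[0..3] ⇒ +0.360542 -1.571110 +0.912843 -0.088396 = -0.386122;  D = -0.007367-0.386051i
d^4_{0,-1}: k∈[0..3] ⇒ -0.869062 +1.514821 -0.440069 +0.021307 = +0.226998;  D = -0.122247+0.191268i
d^4_{1,-1}: k∈[0..3] ⇒ +1.047407 -0.912843 +0.132595 -0.002568 = +0.264590;  D = -0.242205+0.106512i
d^4_{2,-1}: k∈[0..2] ⇒ -0.798381 +0.347905 -0.020214 = -0.470690;  D = +0.463625+0.081245i
d^4_{3,-1}: k∈[0..1] ⇒ +0.402526 -0.070162 = +0.332364;  D = -0.240620-0.229277i
d^4_{4,-1}: single k=0 term ⇒ -0.122729;  D = +0.026992+0.119724i
Y_4^{m'}(θ=2.2924,φ=1.2129) and Σ D·Y over m':
  (+0.4130-0.0887i)·(+0.0195+0.1392i)  (+0.3988+0.1575i)·(+0.3075-0.1668i)  (-0.0805-0.1160i)·(-0.2923-0.2542i)  (-0.0074-0.3861i)·(-0.0045+0.0120i)  (-0.1222+0.1913i)·(-0.3625+0.0000i)  (-0.2422+0.1065i)·(+0.0045+0.0120i)  (+0.4636+0.0812i)·(-0.2923+0.2542i)  (-0.2406-0.2293i)·(-0.3075-0.1668i)  (+0.0270+0.1197i)·(+0.0195-0.1392i)
Y_4^-1(R⁻¹ n̂) = +0.106774+0.225260i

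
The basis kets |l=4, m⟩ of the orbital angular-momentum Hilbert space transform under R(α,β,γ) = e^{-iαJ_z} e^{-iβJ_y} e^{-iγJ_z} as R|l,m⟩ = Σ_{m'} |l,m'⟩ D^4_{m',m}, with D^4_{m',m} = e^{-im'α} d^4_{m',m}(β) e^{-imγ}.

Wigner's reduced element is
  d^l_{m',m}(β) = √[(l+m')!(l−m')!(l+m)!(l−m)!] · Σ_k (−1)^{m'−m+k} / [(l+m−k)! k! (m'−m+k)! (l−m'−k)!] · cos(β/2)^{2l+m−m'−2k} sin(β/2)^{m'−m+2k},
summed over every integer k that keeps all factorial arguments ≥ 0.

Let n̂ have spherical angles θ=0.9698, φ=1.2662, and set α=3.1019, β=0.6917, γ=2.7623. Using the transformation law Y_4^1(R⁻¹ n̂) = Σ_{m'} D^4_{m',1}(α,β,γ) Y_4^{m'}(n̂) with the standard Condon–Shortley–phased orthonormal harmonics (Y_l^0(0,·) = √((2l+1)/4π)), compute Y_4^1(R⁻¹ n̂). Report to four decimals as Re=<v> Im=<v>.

Re=0.0653 Im=0.3132

Need the full column D^4_{m',1} for m'=−4..4 at α=3.1019, β=0.6917, γ=2.7623.
cos(β/2)=0.940788, sin(β/2)=0.338996
d^4_{-4,1}: single k=5 term ⇒ +0.027896;  D = -0.027221-0.006102i
d^4_{-3,1}: k∈[4..5] ⇒ +0.136857 -0.010662 = +0.126195;  D = +0.121947+0.032468i
d^4_{-2,1}: k∈[3..5] ⇒ +0.406030 -0.079078 +0.002053 = +0.329006;  D = -0.314320-0.097199i
d^4_{-1,1}: k∈[2..5] ⇒ +0.796783 -0.310362 +0.020149 -0.000174 = +0.506395;  D = +0.477474+0.168685i
d^4_{0,1}: k∈[1..4] ⇒ +0.988898 -0.770389 +0.100027 -0.002165 = +0.316372;  D = -0.293886-0.117141i
d^4_{1,1}: k∈[0..3] ⇒ +0.613667 -1.195174 +0.310362 -0.013432 = -0.284578;  D = -0.259962-0.115776i
d^4_{2,1}: k∈[0..2] ⇒ -0.938151 +0.609046 -0.052719 = -0.381824;  D = +0.342358+0.169058i
d^4_{3,1}: k∈[0..1] ⇒ +0.632427 -0.136857 = +0.495570;  D = +0.435290+0.236880i
d^4_{4,1}: single k=0 term ⇒ -0.214851;  D = +0.184493+0.110106i
Y_4^{m'}(θ=0.9698,φ=1.2662) and Σ D·Y over m':
  (-0.0272-0.0061i)·(+0.0707+0.1922i)  (+0.1219+0.0325i)·(-0.3144+0.2425i)  (-0.3143-0.0972i)·(-0.2311-0.1612i)  (+0.4775+0.1687i)·(-0.0504+0.1603i)  (-0.2939-0.1171i)·(-0.3188+0.0000i)  (-0.2600-0.1158i)·(+0.0504+0.1603i)  (+0.3424+0.1691i)·(-0.2311+0.1612i)  (+0.4353+0.2369i)·(+0.3144+0.2425i)  (+0.1845+0.1101i)·(+0.0707-0.1922i)
Y_4^1(R⁻¹ n̂) = +0.065293+0.313240i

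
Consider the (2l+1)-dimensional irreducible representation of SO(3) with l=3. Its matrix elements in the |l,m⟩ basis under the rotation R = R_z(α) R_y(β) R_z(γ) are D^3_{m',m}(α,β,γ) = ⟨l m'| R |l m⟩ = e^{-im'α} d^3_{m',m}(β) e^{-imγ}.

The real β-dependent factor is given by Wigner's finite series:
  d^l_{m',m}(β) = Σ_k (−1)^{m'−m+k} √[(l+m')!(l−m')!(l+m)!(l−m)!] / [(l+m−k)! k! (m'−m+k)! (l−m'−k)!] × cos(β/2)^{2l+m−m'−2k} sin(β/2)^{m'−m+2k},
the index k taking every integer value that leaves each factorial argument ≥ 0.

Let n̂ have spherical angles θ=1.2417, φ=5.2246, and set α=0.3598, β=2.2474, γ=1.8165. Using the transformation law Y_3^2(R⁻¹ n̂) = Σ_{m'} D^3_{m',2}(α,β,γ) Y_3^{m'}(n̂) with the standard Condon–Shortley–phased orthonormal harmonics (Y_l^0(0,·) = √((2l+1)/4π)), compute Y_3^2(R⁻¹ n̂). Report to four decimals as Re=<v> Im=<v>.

Need the full column D^3_{m',2} for m'=−3..3 at α=0.3598, β=2.2474, γ=1.8165.
cos(β/2)=0.432349, sin(β/2)=0.901706
d^3_{-3,2}: single k=5 term ⇒ +0.631300;  D = -0.525277-0.350177i
d^3_{-2,2}: k∈[4..5] ⇒ +0.617873 -0.537515 = +0.080358;  D = -0.078275-0.018178i
d^3_{-1,2}: k∈[3..4] ⇒ +0.374739 -0.815005 = -0.440266;  D = +0.436458-0.057775i
d^3_{0,2}: k∈[2..3] ⇒ +0.155607 -0.676846 = -0.521239;  D = +0.459561-0.245956i
d^3_{1,2}: k∈[1..2] ⇒ +0.043076 -0.374739 = -0.331663;  D = +0.218591-0.249436i
d^3_{2,2}: k∈[0..1] ⇒ +0.006531 -0.142049 = -0.135518;  D = +0.047713-0.126841i
d^3_{3,2}: single k=0 term ⇒ -0.033367;  D = -0.000000-0.033367i
Y_3^{m'}(θ=1.2417,φ=5.2246) and Σ D·Y over m':
  (-0.5253-0.3502i)·(-0.3534-0.0121i)  (-0.0783-0.0182i)·(-0.1537+0.2527i)  (+0.4365-0.0578i)·(-0.0716-0.1274i)  (+0.4596-0.2460i)·(-0.2988+0.0000i)  (+0.2186-0.2494i)·(+0.0716-0.1274i)  (+0.0477-0.1268i)·(-0.1537-0.2527i)  (-0.0000-0.0334i)·(+0.3534-0.0121i)
Y_3^2(R⁻¹ n̂) = -0.033831+0.085094i

Re=-0.0338 Im=0.0851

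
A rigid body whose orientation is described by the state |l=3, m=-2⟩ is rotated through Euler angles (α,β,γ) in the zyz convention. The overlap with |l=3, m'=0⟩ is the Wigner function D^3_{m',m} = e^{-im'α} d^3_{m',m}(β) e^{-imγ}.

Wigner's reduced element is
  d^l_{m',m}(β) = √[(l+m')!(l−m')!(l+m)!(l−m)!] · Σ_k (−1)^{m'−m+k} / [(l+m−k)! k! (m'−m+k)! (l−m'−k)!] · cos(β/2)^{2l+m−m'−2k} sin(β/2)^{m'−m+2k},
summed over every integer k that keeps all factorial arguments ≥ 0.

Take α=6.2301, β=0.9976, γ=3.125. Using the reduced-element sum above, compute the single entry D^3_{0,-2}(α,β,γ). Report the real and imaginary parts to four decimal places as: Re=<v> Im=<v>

Re=0.5239 Im=-0.0174

First d^3_{0,-2}(β=0.9976), then the phase factors e^{-i(0)α} and e^{-i(-2)γ}:
c=cos(0.9976/2)=0.878157, s=sin(0.9976/2)=0.478372; N=√[6·6·1·120]=65.726707
Admissible k: 0..1 (factorial args all ≥0)
  k=0: (−1)^2·65.7267/(12)·0.8782^4·0.4784^2 = +0.745386
  k=1: (−1)^3·65.7267/(12)·0.8782^2·0.4784^4 = -0.221192
d^3_{0,-2}(0.9976) = +0.745386 -0.221192 = +0.524195
D = (+1.000000+0.000000i)·(+0.524195)·(+0.999449-0.033179i) = +0.523906-0.017392i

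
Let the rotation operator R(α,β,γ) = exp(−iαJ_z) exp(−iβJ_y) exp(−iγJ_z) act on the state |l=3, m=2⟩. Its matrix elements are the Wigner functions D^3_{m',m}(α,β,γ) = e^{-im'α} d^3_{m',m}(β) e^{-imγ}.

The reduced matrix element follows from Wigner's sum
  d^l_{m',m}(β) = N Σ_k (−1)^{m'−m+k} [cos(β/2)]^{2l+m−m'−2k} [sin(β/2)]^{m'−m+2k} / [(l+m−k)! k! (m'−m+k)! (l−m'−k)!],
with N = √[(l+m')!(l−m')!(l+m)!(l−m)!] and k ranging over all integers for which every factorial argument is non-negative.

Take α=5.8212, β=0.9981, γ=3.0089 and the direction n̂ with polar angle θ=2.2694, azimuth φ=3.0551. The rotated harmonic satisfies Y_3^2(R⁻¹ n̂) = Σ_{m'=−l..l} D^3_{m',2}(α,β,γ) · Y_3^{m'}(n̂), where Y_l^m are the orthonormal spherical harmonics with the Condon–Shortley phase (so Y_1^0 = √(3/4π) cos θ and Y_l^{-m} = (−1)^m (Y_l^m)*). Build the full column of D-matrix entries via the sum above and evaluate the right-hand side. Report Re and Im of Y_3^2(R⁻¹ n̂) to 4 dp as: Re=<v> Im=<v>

Need the full column D^3_{m',2} for m'=−3..3 at α=5.8212, β=0.9981, γ=3.0089.
cos(β/2)=0.878038, sin(β/2)=0.478592
d^3_{-3,2}: single k=5 term ⇒ +0.054003;  D = +0.023500-0.048621i
d^3_{-2,2}: k∈[4..5] ⇒ +0.202235 -0.012017 = +0.190218;  D = +0.150436-0.116413i
d^3_{-1,2}: k∈[3..4] ⇒ +0.469315 -0.069717 = +0.399598;  D = +0.391901-0.078056i
d^3_{0,2}: k∈[2..3] ⇒ +0.745664 -0.221537 = +0.524127;  D = +0.505778+0.137469i
d^3_{1,2}: k∈[1..2] ⇒ +0.789825 -0.469315 = +0.320509;  D = +0.239397+0.213109i
d^3_{2,2}: k∈[0..1] ⇒ +0.458225 -0.680695 = -0.222470;  D = -0.082816-0.206481i
d^3_{3,2}: single k=0 term ⇒ -0.611796;  D = +0.049224-0.609812i
Y_3^{m'}(θ=2.2694,φ=3.0551) and Σ D·Y over m':
  (+0.0235-0.0486i)·(-0.1811-0.0481i)  (+0.1504-0.1164i)·(-0.3797-0.0663i)  (+0.3919-0.0781i)·(-0.2634-0.0228i)  (+0.5058+0.1375i)·(+0.2236+0.0000i)  (+0.2394+0.2131i)·(+0.2634-0.0228i)  (-0.0828-0.2065i)·(-0.3797+0.0663i)  (+0.0492-0.6098i)·(+0.1811-0.0481i)
Y_3^2(R⁻¹ n̂) = +0.029344+0.095018i

Re=0.0293 Im=0.0950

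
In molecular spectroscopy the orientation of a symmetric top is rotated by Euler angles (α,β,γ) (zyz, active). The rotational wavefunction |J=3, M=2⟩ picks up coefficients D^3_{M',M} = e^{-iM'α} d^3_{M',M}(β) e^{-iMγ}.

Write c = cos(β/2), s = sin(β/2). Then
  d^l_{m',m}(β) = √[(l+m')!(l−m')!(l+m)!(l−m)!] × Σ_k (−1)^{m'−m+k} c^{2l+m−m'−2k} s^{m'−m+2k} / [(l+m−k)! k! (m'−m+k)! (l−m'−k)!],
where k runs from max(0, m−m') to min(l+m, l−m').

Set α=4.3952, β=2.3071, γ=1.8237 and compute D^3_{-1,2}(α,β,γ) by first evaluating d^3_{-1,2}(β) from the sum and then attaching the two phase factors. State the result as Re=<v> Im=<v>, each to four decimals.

D^3_{-1,2}(4.3952,2.3071,1.8237) = e^{-i·-1·4.3952}·d^3_{-1,2}(2.3071)·e^{-i·2·1.8237}. Compute d first:
c=cos(2.3071/2)=0.405245, s=sin(2.3071/2)=0.914208; N=√[2·24·120·1]=75.894664
The bounds max(0,m−m')=3 and min(l+m,l−m')=4 give 2 terms
  k=3: (−1)^0·75.8947/(12)·0.4052^3·0.9142^3 = +0.321601
  k=4: (−1)^1·75.8947/(24)·0.4052^1·0.9142^5 = -0.818357
d^3_{-1,2}(2.3071) = +0.321601 -0.818357 = -0.496757
Phases: e^{-i·(-1)·4.3952}=-0.311897-0.950116i, e^{-i·(2)·1.8237}=-0.874784+0.484514i ⇒ D=-0.364215-0.337808i

Re=-0.3642 Im=-0.3378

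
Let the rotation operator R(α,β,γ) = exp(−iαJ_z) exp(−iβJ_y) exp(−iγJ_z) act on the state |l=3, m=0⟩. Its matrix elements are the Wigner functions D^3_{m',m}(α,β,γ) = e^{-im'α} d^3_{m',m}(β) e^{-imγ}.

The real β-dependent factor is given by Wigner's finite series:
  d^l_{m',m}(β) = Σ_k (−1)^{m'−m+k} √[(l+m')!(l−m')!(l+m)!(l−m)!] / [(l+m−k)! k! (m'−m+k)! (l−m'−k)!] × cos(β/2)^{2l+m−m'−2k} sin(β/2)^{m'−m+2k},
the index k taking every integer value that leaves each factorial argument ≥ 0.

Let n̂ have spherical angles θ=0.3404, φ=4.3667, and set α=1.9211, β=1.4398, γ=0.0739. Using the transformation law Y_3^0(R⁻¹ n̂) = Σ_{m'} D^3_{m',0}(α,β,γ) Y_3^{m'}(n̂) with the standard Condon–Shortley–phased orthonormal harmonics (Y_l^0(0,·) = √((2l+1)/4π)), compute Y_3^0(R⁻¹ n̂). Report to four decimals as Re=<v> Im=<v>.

Need the full column D^3_{m',0} for m'=−3..3 at α=1.9211, β=1.4398, γ=0.0739.
cos(β/2)=0.751872, sin(β/2)=0.659309
d^3_{-3,0}: single k=3 term ⇒ +0.544771;  D = +0.472794-0.270632i
d^3_{-2,0}: k∈[2..3] ⇒ +0.760876 -0.585067 = +0.175810;  D = -0.134398-0.113341i
d^3_{-1,0}: k∈[1..3] ⇒ +0.548780 -1.265934 +0.324475 = -0.392679;  D = +0.134761-0.368831i
d^3_{0,0}: k∈[0..3] ⇒ +0.180660 -1.250248 +0.961363 -0.082136 = -0.190361;  D = -0.190361+0.000000i
d^3_{1,0}: k∈[0..2] ⇒ -0.548780 +1.265934 -0.324475 = +0.392679;  D = -0.134761-0.368831i
d^3_{2,0}: k∈[0..1] ⇒ +0.760876 -0.585067 = +0.175810;  D = -0.134398+0.113341i
d^3_{3,0}: single k=0 term ⇒ -0.544771;  D = -0.472794-0.270632i
Y_3^{m'}(θ=0.3404,φ=4.3667) and Σ D·Y over m':
  (+0.4728-0.2706i)·(+0.0134-0.0079i)  (-0.1344-0.1133i)·(-0.0827-0.0685i)  (+0.1348-0.3688i)·(-0.1259+0.3495i)  (-0.1904+0.0000i)·(+0.5075+0.0000i)  (-0.1348-0.3688i)·(+0.1259+0.3495i)  (-0.1344+0.1133i)·(-0.0827+0.0685i)  (-0.4728-0.2706i)·(-0.0134-0.0079i)
Y_3^0(R⁻¹ n̂) = +0.142352-0.000000i

Re=0.1424 Im=0.0000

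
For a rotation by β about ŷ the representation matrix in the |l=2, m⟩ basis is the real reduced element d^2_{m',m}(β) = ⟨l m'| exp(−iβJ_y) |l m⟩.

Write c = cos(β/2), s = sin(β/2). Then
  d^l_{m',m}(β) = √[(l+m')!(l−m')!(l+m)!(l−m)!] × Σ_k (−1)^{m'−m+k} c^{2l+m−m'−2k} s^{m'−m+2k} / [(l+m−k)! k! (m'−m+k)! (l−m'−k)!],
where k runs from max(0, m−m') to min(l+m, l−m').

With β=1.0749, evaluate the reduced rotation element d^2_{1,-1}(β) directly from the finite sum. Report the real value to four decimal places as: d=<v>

d^2_{1,-1}(β=1.0749) via Wigner's sum:
With c≡cos(β/2)=0.859017 and s≡sin(β/2)=0.511947, N=[6·1·1·6]^{1/2}=6.000000
k∈{0,1} keeps every argument non-negative
  k=0: (−1)^2·6.0000/(2)·0.8590^2·0.5119^2 = +0.580196
  k=1: (−1)^3·6.0000/(6)·0.8590^0·0.5119^4 = -0.068691
d^2_{1,-1}(1.0749) = +0.580196 -0.068691 = +0.511505

d=0.5115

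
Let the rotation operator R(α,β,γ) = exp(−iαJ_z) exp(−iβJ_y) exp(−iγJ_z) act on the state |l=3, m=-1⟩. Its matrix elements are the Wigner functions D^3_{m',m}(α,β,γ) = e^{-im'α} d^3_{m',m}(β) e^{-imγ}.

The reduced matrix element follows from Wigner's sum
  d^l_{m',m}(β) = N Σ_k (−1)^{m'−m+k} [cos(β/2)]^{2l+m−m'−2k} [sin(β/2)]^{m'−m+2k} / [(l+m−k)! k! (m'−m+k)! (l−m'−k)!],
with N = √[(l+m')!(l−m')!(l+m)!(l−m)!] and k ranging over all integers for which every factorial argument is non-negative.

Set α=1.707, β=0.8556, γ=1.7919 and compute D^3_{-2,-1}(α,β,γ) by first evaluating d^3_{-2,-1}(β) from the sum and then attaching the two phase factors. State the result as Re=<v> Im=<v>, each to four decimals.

First d^3_{-2,-1}(β=0.8556), then the phase factors e^{-i(-2)α} and e^{-i(-1)γ}:
c=cos(0.8556/2)=0.909881, s=sin(0.8556/2)=0.414870; N=√[1·120·2·24]=75.894664
The bounds max(0,m−m')=1 and min(l+m,l−m')=2 give 2 terms
  k=1: (−1)^0·75.8947/(24)·0.9099^5·0.4149^1 = +0.818153
  k=2: (−1)^1·75.8947/(12)·0.9099^3·0.4149^3 = -0.340188
d^3_{-2,-1}(0.8556) = +0.818153 -0.340188 = +0.477964
D = (-0.963126-0.269051i)·(+0.477964)·(-0.219307+0.975656i) = +0.226422-0.420931i

Re=0.2264 Im=-0.4209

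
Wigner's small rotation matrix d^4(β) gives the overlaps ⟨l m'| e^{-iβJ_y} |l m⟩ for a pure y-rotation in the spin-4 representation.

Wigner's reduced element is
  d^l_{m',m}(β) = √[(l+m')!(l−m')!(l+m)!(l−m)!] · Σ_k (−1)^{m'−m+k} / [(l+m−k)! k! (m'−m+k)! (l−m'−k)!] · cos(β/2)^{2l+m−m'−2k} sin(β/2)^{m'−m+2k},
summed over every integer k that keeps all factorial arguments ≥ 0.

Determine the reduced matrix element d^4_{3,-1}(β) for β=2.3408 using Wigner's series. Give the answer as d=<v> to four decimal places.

d=-0.5159

d^4_{3,-1}(β=2.3408) via Wigner's sum:
c=cos(2.3408/2)=0.389783, s=sin(2.3408/2)=0.920907; N=√[5040·1·6·120]=1904.940944
k∈{0,1} keeps every argument non-negative
  k=0: (−1)^4·1904.9409/(144)·0.3898^4·0.9209^4 = +0.219621
  k=1: (−1)^5·1904.9409/(240)·0.3898^2·0.9209^6 = -0.735547
d^4_{3,-1}(2.3408) = +0.219621 -0.735547 = -0.515925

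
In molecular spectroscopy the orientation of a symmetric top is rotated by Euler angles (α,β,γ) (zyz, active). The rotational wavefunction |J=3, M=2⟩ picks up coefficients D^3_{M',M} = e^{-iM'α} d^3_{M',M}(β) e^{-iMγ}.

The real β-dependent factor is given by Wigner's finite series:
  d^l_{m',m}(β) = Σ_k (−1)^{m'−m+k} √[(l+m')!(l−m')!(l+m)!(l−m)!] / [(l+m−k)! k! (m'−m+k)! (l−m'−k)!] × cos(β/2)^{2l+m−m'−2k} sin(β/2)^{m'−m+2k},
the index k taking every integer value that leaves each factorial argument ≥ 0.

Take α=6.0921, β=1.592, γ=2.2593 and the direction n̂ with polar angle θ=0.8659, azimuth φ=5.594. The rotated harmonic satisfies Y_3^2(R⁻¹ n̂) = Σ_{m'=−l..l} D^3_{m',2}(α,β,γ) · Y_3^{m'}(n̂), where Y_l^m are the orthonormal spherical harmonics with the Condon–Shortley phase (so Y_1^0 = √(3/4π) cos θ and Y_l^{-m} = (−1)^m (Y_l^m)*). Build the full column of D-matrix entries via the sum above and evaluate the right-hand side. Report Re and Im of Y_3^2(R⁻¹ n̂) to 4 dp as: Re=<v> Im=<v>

Re=-0.3560 Im=0.1388

Need the full column D^3_{m',2} for m'=−3..3 at α=6.0921, β=1.592, γ=2.2593.
cos(β/2)=0.699571, sin(β/2)=0.714564
d^3_{-3,2}: single k=5 term ⇒ +0.319236;  D = +0.118253+0.296526i
d^3_{-2,2}: k∈[4..5] ⇒ +0.637964 -0.133121 = +0.504844;  D = +0.094542+0.495912i
d^3_{-1,2}: k∈[3..4] ⇒ +0.790036 -0.412131 = +0.377905;  D = -0.001022+0.377904i
d^3_{0,2}: k∈[2..3] ⇒ +0.669836 -0.698855 = -0.029019;  D = +0.005588-0.028476i
d^3_{1,2}: k∈[1..2] ⇒ +0.378616 -0.790036 = -0.411421;  D = +0.154465-0.381324i
d^3_{2,2}: k∈[0..1] ⇒ +0.117217 -0.611474 = -0.494257;  D = +0.269192-0.414519i
d^3_{3,2}: single k=0 term ⇒ -0.293274;  D = +0.203536-0.211147i
Y_3^{m'}(θ=0.8659,φ=5.594) and Σ D·Y over m':
  (+0.1183+0.2965i)·(-0.0879+0.1621i)  (+0.0945+0.4959i)·(+0.0735+0.3771i)  (-0.0010+0.3779i)·(+0.2088+0.1721i)  (+0.0056-0.0285i)·(-0.2178+0.0000i)  (+0.1545-0.3813i)·(-0.2088+0.1721i)  (+0.2692-0.4145i)·(+0.0735-0.3771i)  (+0.2035-0.2111i)·(+0.0879+0.1621i)
Y_3^2(R⁻¹ n̂) = -0.356033+0.138824i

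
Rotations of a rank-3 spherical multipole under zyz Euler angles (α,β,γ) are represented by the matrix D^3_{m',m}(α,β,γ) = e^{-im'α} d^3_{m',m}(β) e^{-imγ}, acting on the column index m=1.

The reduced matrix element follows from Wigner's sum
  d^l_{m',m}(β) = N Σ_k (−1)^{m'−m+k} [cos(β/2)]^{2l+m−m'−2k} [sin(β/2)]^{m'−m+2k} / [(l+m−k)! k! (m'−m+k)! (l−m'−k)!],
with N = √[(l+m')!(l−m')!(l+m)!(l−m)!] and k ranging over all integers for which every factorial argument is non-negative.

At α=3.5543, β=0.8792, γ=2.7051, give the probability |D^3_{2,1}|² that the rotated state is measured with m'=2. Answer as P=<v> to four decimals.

P=0.2074

Split into d^3_{2,1}(β=0.8792) × two z-phases.
Half-angle: c=0.904922, s=0.425578. N=√(120·1·24·2)=75.894664
Admissible k: 0..1 (factorial args all ≥0)
  k=0: (−1)^1·75.8947/(24)·0.9049^5·0.4256^1 = -0.816647
  k=1: (−1)^2·75.8947/(12)·0.9049^3·0.4256^3 = +0.361243
d^3_{2,1}(0.8792) = -0.816647 +0.361243 = -0.455404
|D^3_{2,1}|² = |d^3_{2,1}(β)|² = (-0.455404)² = 0.207393 (the z-rotation phases have unit modulus)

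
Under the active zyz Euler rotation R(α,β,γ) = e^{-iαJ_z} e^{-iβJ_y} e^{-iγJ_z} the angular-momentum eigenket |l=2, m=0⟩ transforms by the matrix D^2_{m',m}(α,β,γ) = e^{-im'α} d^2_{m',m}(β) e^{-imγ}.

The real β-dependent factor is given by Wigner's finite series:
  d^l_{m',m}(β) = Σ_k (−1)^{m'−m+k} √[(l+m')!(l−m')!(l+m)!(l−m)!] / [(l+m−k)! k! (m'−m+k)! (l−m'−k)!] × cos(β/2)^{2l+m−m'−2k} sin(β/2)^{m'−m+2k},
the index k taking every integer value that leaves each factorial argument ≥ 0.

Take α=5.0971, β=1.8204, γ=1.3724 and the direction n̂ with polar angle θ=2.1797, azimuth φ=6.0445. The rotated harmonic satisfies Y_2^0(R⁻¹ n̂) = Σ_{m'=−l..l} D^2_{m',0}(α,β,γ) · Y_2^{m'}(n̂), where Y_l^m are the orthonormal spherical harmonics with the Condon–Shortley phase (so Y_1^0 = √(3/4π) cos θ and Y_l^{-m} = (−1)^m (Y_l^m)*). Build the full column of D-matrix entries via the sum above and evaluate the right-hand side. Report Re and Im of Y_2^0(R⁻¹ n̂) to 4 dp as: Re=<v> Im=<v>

Re=0.0313 Im=0.0000

Need the full column D^2_{m',0} for m'=−2..2 at α=5.0971, β=1.8204, γ=1.3724.
cos(β/2)=0.613588, sin(β/2)=0.789626
d^2_{-2,0}: single k=2 term ⇒ +0.575006;  D = -0.413034-0.400043i
d^2_{-1,0}: k∈[1..2] ⇒ +0.446815 -0.739976 = -0.293161;  D = -0.110021+0.271733i
d^2_{0,0}: k∈[0..2] ⇒ +0.141745 -0.938981 +0.388765 = -0.408472;  D = -0.408472+0.000000i
d^2_{1,0}: k∈[0..1] ⇒ -0.446815 +0.739976 = +0.293161;  D = +0.110021+0.271733i
d^2_{2,0}: single k=0 term ⇒ +0.575006;  D = -0.413034+0.400043i
Y_2^{m'}(θ=2.1797,φ=6.0445) and Σ D·Y over m':
  (-0.4130-0.4000i)·(+0.2308+0.1194i)  (-0.1100+0.2717i)·(-0.3522-0.0857i)  (-0.4085+0.0000i)·(-0.0059+0.0000i)  (+0.1100+0.2717i)·(+0.3522-0.0857i)  (-0.4130+0.4000i)·(+0.2308-0.1194i)
Y_2^0(R⁻¹ n̂) = +0.031300+0.000000i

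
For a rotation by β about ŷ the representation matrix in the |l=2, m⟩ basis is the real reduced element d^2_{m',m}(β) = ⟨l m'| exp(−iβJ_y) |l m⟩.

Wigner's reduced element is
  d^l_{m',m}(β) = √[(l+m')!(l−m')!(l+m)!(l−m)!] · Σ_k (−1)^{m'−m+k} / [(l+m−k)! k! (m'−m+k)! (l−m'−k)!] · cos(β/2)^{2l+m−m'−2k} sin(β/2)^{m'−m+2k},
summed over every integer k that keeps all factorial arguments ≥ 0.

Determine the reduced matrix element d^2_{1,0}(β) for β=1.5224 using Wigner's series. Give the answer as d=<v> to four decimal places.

d^2_{1,0}(β=1.5224) via Wigner's sum:
c=cos(1.5224/2)=0.724009, s=sin(1.5224/2)=0.689791; N=√[6·1·2·2]=4.898979
k: max(0,(0)−(1))=0 … min(2+(0),2−(1))=1
  k=0: (−1)^1·4.8990/(2)·0.7240^3·0.6898^1 = -0.641246
  k=1: (−1)^2·4.8990/(2)·0.7240^1·0.6898^3 = +0.582065
d^2_{1,0}(1.5224) = -0.641246 +0.582065 = -0.059181

d=-0.0592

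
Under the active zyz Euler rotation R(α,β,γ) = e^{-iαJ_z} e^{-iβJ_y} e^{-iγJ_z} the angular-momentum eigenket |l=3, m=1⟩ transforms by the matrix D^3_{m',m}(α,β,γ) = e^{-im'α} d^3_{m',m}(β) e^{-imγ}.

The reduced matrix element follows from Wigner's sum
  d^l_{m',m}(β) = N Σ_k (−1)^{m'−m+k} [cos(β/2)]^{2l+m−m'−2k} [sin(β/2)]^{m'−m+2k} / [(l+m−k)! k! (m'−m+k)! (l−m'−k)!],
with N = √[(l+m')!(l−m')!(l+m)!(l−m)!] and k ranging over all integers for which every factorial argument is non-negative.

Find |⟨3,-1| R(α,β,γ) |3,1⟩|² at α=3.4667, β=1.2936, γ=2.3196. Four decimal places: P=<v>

First d^3_{-1,1}(β=1.2936), then the phase factors e^{-i(-1)α} and e^{-i(1)γ}:
Half-angle: c=0.798016, s=0.602636. N=√(2·24·24·2)=48.000000
Admissible k: 2..4 (factorial args all ≥0)
  k=2: (−1)^0·48.0000/(8)·0.7980^4·0.6026^2 = +0.883707
  k=3: (−1)^1·48.0000/(6)·0.7980^2·0.6026^4 = -0.671944
  k=4: (−1)^2·48.0000/(48)·0.7980^0·0.6026^6 = +0.047899
d^3_{-1,1}(1.2936) = +0.883707 -0.671944 +0.047899 = +0.259662
|D^3_{-1,1}|² = |d^3_{-1,1}(β)|² = (+0.259662)² = 0.067424 (the z-rotation phases have unit modulus)

P=0.0674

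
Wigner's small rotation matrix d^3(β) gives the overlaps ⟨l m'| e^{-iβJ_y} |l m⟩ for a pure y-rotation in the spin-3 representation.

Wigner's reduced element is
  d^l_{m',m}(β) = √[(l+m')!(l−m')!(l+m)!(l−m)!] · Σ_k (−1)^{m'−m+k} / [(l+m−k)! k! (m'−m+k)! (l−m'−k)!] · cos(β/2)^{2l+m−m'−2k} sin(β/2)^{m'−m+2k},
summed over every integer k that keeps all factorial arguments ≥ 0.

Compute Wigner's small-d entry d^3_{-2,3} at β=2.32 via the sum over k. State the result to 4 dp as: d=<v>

d=0.6336

d^3_{-2,3}(β=2.32) via Wigner's sum:
Half-angle: c=0.399340, s=0.916803. N=√(1·120·720·1)=293.938769
Admissible k: 5..5 (factorial args all ≥0)
  k=5: (−1)^0·293.9388/(120)·0.3993^1·0.9168^5 = +0.633575
d^3_{-2,3}(2.32) = +0.633575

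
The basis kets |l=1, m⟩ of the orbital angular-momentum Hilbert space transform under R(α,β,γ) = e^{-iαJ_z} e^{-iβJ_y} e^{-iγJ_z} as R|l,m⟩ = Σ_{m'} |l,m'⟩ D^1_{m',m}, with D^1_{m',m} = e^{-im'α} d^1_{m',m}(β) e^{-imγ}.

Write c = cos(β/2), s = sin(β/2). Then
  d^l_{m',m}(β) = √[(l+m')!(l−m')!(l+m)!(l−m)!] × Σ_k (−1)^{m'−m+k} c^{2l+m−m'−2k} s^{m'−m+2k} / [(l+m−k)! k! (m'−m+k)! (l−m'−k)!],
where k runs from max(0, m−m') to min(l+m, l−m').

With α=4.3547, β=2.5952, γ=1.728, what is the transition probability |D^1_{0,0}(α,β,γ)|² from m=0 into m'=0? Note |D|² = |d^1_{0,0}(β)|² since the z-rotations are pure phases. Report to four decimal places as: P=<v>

P=0.7300

First d^1_{0,0}(β=2.5952), then the phase factors e^{-i(0)α} and e^{-i(0)γ}:
c=cos(2.5952/2)=0.269811, s=sin(2.5952/2)=0.962913; N=√[1·1·1·1]=1.000000
Admissible k: 0..1 (factorial args all ≥0)
  k=0: (−1)^0·1.0000/(1)·0.2698^2·0.9629^0 = +0.072798
  k=1: (−1)^1·1.0000/(1)·0.2698^0·0.9629^2 = -0.927202
d^1_{0,0}(2.5952) = +0.072798 -0.927202 = -0.854404
|D^1_{0,0}|² = |d^1_{0,0}(β)|² = (-0.854404)² = 0.730007 (the z-rotation phases have unit modulus)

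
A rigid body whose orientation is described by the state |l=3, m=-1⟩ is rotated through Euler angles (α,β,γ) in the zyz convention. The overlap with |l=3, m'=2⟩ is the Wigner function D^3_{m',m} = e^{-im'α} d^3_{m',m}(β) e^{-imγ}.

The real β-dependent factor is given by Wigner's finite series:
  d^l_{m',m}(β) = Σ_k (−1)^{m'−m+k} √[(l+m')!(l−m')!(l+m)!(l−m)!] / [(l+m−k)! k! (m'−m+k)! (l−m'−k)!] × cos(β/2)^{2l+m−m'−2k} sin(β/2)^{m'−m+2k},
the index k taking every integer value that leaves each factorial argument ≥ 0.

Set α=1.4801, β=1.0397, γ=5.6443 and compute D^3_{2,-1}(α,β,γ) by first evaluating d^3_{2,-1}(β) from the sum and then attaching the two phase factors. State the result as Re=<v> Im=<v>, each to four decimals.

Re=0.3802 Im=-0.1872

First d^3_{2,-1}(β=1.0397), then the phase factors e^{-i(2)α} and e^{-i(-1)γ}:
Half-angle: c=0.867894, s=0.496750. N=√(120·1·2·24)=75.894664
The bounds max(0,m−m')=0 and min(l+m,l−m')=1 give 2 terms
  k=0: (−1)^3·75.8947/(12)·0.8679^3·0.4967^3 = -0.506808
  k=1: (−1)^4·75.8947/(24)·0.8679^1·0.4967^5 = +0.083015
d^3_{2,-1}(1.0397) = -0.506808 +0.083015 = -0.423793
Phases: e^{-i·(2)·1.4801}=-0.983593-0.180400i, e^{-i·(-1)·5.6443}=+0.802761-0.596301i ⇒ D=+0.380211-0.187189i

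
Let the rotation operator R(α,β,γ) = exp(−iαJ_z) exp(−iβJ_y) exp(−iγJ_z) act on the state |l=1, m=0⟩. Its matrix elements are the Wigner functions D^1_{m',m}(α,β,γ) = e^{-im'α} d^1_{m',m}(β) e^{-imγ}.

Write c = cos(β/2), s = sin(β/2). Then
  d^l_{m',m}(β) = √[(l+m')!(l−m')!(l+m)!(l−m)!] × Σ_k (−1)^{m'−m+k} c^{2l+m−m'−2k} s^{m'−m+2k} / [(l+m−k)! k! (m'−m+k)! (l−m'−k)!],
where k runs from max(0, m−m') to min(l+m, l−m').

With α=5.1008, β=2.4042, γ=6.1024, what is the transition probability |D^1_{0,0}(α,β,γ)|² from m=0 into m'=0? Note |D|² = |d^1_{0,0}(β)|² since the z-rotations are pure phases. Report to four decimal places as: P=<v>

P=0.5479

D^1_{0,0}(5.1008,2.4042,6.1024) = e^{-i·0·5.1008}·d^1_{0,0}(2.4042)·e^{-i·0·6.1024}. Compute d first:
With c≡cos(β/2)=0.360400 and s≡sin(β/2)=0.932798, N=[1·1·1·1]^{1/2}=1.000000
k: max(0,(0)−(0))=0 … min(1+(0),1−(0))=1
  k=0: (−1)^0·1.0000/(1)·0.3604^2·0.9328^0 = +0.129888
  k=1: (−1)^1·1.0000/(1)·0.3604^0·0.9328^2 = -0.870112
d^1_{0,0}(2.4042) = +0.129888 -0.870112 = -0.740224
|D^1_{0,0}|² = |d^1_{0,0}(β)|² = (-0.740224)² = 0.547932 (the z-rotation phases have unit modulus)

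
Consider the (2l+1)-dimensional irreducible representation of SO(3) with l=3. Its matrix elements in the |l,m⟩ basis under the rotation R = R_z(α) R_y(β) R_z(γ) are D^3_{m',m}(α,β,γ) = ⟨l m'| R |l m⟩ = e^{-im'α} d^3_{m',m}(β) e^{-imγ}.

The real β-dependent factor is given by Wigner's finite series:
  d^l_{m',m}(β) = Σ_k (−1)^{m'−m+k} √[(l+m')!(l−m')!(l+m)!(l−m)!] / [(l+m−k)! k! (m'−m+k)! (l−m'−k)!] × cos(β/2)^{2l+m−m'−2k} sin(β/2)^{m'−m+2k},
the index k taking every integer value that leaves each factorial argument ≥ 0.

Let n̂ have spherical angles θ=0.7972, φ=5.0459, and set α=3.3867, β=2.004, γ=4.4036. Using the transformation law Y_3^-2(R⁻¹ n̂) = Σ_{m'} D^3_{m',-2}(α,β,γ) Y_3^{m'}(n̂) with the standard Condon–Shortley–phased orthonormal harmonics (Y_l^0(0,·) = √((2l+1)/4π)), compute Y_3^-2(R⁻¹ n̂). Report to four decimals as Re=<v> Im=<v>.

Re=0.1392 Im=0.2818

Need the full column D^3_{m',-2} for m'=−3..3 at α=3.3867, β=2.004, γ=4.4036.
cos(β/2)=0.538618, sin(β/2)=0.842550
d^3_{-3,-2}: single k=1 term ⇒ +0.093557;  D = +0.092909+0.010990i
d^3_{-2,-2}: k∈[0..1] ⇒ +0.024417 -0.298735 = -0.274318;  D = +0.272096-0.034844i
d^3_{-1,-2}: k∈[0..1] ⇒ -0.120782 +0.591099 = +0.470317;  D = +0.438068-0.171157i
d^3_{0,-2}: k∈[0..1] ⇒ +0.327247 -0.800765 = -0.473518;  D = +0.386051-0.274196i
d^3_{1,-2}: k∈[0..1] ⇒ -0.591099 +0.723201 = +0.132102;  D = +0.085919-0.100344i
d^3_{2,-2}: k∈[0..1] ⇒ +0.730996 -0.357745 = +0.373250;  D = -0.166708+0.333953i
d^3_{3,-2}: single k=0 term ⇒ -0.560189;  D = -0.121100+0.546943i
Y_3^{m'}(θ=0.7972,φ=5.0459) and Σ D·Y over m':
  (+0.0929+0.0110i)·(-0.1286-0.0825i)  (+0.2721-0.0348i)·(-0.2871+0.2261i)  (+0.4381-0.1712i)·(+0.1091+0.3148i)  (+0.3861-0.2742i)·(-0.1458+0.0000i)  (+0.0859-0.1003i)·(-0.1091+0.3148i)  (-0.1667+0.3340i)·(-0.2871-0.2261i)  (-0.1211+0.5469i)·(+0.1286-0.0825i)
Y_3^-2(R⁻¹ n̂) = +0.139223+0.281767i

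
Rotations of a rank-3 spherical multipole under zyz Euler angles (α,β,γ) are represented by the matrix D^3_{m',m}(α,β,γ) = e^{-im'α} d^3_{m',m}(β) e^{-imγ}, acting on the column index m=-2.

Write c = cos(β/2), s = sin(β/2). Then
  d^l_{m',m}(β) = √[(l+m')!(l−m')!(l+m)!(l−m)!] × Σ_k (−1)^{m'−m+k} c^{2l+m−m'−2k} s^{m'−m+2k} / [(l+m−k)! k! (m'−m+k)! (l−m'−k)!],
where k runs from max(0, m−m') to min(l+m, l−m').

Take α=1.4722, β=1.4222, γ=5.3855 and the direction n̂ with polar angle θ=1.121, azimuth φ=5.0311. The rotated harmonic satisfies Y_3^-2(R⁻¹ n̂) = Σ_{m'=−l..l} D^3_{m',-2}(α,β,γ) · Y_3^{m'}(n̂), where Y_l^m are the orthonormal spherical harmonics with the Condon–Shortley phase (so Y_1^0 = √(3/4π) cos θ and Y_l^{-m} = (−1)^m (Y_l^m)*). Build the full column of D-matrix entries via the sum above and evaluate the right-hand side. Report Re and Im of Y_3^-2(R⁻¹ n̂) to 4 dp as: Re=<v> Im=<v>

Need the full column D^3_{m',-2} for m'=−3..3 at α=1.4722, β=1.4222, γ=5.3855.
cos(β/2)=0.757644, sin(β/2)=0.652668
d^3_{-3,-2}: single k=1 term ⇒ +0.399112;  D = -0.346285+0.198437i
d^3_{-2,-2}: k∈[0..1] ⇒ +0.189144 -0.701804 = -0.512660;  D = -0.209869-0.467734i
d^3_{-1,-2}: k∈[0..1] ⇒ -0.515251 +0.764720 = +0.249469;  D = +0.236554-0.079225i
d^3_{0,-2}: k∈[0..1] ⇒ +0.768788 -0.570505 = +0.198282;  D = -0.044156-0.193303i
d^3_{1,-2}: k∈[0..1] ⇒ -0.764720 +0.283743 = -0.480977;  D = +0.477165-0.060432i
d^3_{2,-2}: k∈[0..1] ⇒ +0.520798 -0.077295 = +0.443502;  D = +0.012142+0.443336i
d^3_{3,-2}: single k=0 term ⇒ -0.219787;  D = -0.219230-0.015639i
Y_3^{m'}(θ=1.121,φ=5.0311) and Σ D·Y over m':
  (-0.3463+0.1984i)·(-0.2489-0.1757i)  (-0.2099-0.4677i)·(-0.2896+0.2145i)  (+0.2366-0.0792i)·(-0.0050-0.0152i)  (-0.0442-0.1933i)·(-0.3334+0.0000i)  (+0.4772-0.0604i)·(+0.0050-0.0152i)  (+0.0121+0.4433i)·(-0.2896-0.2145i)  (-0.2192-0.0156i)·(+0.2489-0.1757i)
Y_3^-2(R⁻¹ n̂) = +0.330195+0.059261i

Re=0.3302 Im=0.0593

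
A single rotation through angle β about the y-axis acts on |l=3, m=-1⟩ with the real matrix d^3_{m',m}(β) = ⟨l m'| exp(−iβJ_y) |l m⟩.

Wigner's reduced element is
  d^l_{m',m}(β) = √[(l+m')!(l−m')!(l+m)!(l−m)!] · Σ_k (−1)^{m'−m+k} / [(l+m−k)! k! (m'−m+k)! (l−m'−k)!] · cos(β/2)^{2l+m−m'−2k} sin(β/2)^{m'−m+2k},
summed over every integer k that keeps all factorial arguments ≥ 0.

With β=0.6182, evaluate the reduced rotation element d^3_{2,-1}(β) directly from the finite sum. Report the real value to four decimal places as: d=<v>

d^3_{2,-1}(β=0.6182) via Wigner's sum:
Half-angle: c=0.952608, s=0.304201. N=√(120·1·2·24)=75.894664
k∈{0,1} keeps every argument non-negative
  k=0: (−1)^3·75.8947/(12)·0.9526^3·0.3042^3 = -0.153906
  k=1: (−1)^4·75.8947/(24)·0.9526^1·0.3042^5 = +0.007847
d^3_{2,-1}(0.6182) = -0.153906 +0.007847 = -0.146059

d=-0.1461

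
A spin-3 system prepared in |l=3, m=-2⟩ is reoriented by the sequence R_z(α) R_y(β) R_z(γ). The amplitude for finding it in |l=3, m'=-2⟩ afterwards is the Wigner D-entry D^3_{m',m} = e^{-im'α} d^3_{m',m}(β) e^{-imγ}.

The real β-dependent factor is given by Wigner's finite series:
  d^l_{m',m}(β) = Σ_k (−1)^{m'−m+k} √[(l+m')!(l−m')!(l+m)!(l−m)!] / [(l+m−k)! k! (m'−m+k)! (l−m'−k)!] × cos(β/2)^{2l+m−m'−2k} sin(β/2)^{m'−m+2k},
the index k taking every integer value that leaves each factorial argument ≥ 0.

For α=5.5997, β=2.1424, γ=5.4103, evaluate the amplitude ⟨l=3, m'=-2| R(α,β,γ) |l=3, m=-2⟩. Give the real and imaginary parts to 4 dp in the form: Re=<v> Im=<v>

Re=0.1908 Im=0.0055

Split into d^3_{-2,-2}(β=2.1424) × two z-phases.
With c≡cos(β/2)=0.479071 and s≡sin(β/2)=0.877776, N=[1·120·1·120]^{1/2}=120.000000
k: max(0,(-2)−(-2))=0 … min(3+(-2),3−(-2))=1
  k=0: (−1)^0·120.0000/(120)·0.4791^6·0.8778^0 = +0.012089
  k=1: (−1)^1·120.0000/(24)·0.4791^4·0.8778^2 = -0.202926
d^3_{-2,-2}(2.1424) = +0.012089 -0.202926 = -0.190837
Attach z-rotation phases: D = e^{-i(-2)(5.5997)}·(-0.190837)·e^{-i(-2)(5.4103)} = +0.190757+0.005505i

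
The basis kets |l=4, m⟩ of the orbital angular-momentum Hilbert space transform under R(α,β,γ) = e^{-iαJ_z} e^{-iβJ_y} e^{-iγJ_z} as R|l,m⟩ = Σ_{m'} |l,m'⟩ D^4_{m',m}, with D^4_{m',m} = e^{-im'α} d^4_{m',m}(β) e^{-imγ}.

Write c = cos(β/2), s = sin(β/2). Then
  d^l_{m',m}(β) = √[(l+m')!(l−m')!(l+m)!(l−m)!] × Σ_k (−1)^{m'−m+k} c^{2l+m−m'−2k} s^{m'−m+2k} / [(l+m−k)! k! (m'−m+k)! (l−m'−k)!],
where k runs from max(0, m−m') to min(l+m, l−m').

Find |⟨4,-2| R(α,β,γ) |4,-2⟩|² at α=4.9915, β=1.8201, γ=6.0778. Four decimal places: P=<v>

P=0.2001

D^4_{-2,-2}(4.9915,1.8201,6.0778) = e^{-i·-2·4.9915}·d^4_{-2,-2}(1.8201)·e^{-i·-2·6.0778}. Compute d first:
With c≡cos(β/2)=0.613706 and s≡sin(β/2)=0.789534, N=[2·720·2·720]^{1/2}=1440.000000
k∈{0,1,2} keeps every argument non-negative
  k=0: (−1)^0·1440.0000/(1440)·0.6137^8·0.7895^0 = +0.020123
  k=1: (−1)^1·1440.0000/(120)·0.6137^6·0.7895^2 = -0.399656
  k=2: (−1)^2·1440.0000/(96)·0.6137^4·0.7895^4 = +0.826833
d^4_{-2,-2}(1.8201) = +0.020123 -0.399656 +0.826833 = +0.447299
|D^4_{-2,-2}|² = |d^4_{-2,-2}(β)|² = (+0.447299)² = 0.200077 (the z-rotation phases have unit modulus)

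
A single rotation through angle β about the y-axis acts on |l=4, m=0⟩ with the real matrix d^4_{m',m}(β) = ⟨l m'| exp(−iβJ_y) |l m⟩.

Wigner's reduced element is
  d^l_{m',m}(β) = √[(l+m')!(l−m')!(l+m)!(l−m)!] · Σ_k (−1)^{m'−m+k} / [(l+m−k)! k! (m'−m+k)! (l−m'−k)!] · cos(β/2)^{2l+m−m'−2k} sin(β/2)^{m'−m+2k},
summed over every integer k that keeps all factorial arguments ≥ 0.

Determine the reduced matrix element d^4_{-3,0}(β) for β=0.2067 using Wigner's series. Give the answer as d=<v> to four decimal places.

d=0.0125

d^4_{-3,0}(β=0.2067) via Wigner's sum:
Half-angle: c=0.994664, s=0.103166. N=√(1·5040·24·24)=1703.830978
k∈{3,4} keeps every argument non-negative
  k=3: (−1)^0·1703.8310/(144)·0.9947^5·0.1032^3 = +0.012649
  k=4: (−1)^1·1703.8310/(144)·0.9947^3·0.1032^5 = -0.000136
d^4_{-3,0}(0.2067) = +0.012649 -0.000136 = +0.012513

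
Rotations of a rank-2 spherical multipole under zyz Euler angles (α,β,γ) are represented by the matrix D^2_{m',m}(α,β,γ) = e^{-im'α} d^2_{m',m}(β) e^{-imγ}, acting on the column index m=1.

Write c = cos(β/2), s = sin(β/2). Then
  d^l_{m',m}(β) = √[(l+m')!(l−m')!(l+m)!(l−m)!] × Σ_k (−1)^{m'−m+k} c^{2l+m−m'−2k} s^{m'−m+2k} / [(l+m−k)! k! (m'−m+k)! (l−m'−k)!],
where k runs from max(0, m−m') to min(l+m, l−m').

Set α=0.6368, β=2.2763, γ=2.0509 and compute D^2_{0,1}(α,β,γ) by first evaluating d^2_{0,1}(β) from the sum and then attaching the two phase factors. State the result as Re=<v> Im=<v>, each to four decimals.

First d^2_{0,1}(β=2.2763), then the phase factors e^{-i(0)α} and e^{-i(1)γ}:
With c≡cos(β/2)=0.419275 and s≡sin(β/2)=0.907859, N=[2·2·6·1]^{1/2}=4.898979
Admissible k: 1..2 (factorial args all ≥0)
  k=1: (−1)^0·4.8990/(2)·0.4193^3·0.9079^1 = +0.163904
  k=2: (−1)^1·4.8990/(2)·0.4193^1·0.9079^3 = -0.768476
d^2_{0,1}(2.2763) = +0.163904 -0.768476 = -0.604571
D = (+1.000000+0.000000i)·(-0.604571)·(-0.461871-0.886947i) = +0.279234+0.536223i

Re=0.2792 Im=0.5362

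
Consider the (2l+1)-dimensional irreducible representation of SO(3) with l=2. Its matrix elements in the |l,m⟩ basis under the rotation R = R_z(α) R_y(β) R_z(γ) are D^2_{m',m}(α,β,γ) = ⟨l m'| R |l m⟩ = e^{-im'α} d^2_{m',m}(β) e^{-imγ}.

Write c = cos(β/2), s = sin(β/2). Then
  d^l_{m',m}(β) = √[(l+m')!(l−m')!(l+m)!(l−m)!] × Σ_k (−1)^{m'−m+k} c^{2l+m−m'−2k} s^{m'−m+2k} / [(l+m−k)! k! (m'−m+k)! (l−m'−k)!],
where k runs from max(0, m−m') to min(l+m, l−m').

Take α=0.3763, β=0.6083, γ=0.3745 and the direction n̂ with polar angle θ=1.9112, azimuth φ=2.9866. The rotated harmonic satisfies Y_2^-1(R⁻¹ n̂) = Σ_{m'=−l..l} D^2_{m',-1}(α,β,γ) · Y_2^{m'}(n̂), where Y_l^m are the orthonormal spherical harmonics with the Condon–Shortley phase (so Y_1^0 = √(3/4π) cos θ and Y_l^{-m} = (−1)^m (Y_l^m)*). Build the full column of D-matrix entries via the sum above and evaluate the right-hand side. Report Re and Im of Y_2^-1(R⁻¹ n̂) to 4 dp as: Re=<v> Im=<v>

Need the full column D^2_{m',-1} for m'=−2..2 at α=0.3763, β=0.6083, γ=0.3745.
cos(β/2)=0.954102, sin(β/2)=0.299482
d^2_{-2,-1}: single k=1 term ⇒ +0.520218;  D = +0.223320+0.469846i
d^2_{-1,-1}: k∈[0..1] ⇒ +0.828665 -0.244936 = +0.583729;  D = +0.426789+0.398234i
d^2_{0,-1}: k∈[0..1] ⇒ -0.637134 +0.062775 = -0.574360;  D = -0.534551-0.210105i
d^2_{1,-1}: k∈[0..1] ⇒ +0.244936 -0.008044 = +0.236892;  D = +0.236892-0.000426i
d^2_{2,-1}: single k=0 term ⇒ -0.051255;  D = -0.047635+0.018921i
Y_2^{m'}(θ=1.9112,φ=2.9866) and Σ D·Y over m':
  (+0.2233+0.4698i)·(+0.3269+0.1047i)  (+0.4268+0.3982i)·(+0.2402+0.0375i)  (-0.5346-0.2101i)·(-0.2099+0.0000i)  (+0.2369-0.0004i)·(-0.2402+0.0375i)  (-0.0476+0.0189i)·(+0.3269-0.1047i)
Y_2^-1(R⁻¹ n̂) = +0.153114+0.352905i

Re=0.1531 Im=0.3529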